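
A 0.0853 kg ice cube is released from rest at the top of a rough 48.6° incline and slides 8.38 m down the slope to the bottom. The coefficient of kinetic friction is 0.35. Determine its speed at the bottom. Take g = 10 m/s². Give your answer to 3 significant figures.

v = 9.32 m/s

Taking the bottom as reference, mgh = ½mv² + μ_k N L with h = L sinθ, N = mg cosθ:
mgh = mgL sinθ = (0.0853)(10)(8.38)sin48.6° = 5.3619 J
W_f = μ_k mg cosθ · L = (0.35)(0.0853)(10)cos48.6°·8.38 = 1.655 J
½mv² = 5.3619 − 1.655 = 3.7074 J
v = √(2 × 3.7074/0.0853) = 9.323 m/s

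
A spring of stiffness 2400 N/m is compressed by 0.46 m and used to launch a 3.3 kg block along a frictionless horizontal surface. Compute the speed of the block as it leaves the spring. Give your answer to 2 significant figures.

Spring PE converts entirely to kinetic energy: ½kx² = ½mv²
v = x√(k/m) = 0.46 × √(2400/3.3) = 12.41 m/s

v = 12 m/s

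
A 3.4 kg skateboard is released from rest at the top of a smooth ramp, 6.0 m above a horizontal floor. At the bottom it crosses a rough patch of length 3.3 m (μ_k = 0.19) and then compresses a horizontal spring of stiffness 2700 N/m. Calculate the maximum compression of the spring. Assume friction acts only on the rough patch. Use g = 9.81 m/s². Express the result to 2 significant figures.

x = 0.36 m

Initial energy: E₁ = mgh = (3.4)(9.81)(6.0) = 200.12 J
Friction removes W_f = μ_k mg d = (0.19)(3.4)(9.81)(3.3) = 20.91 J
Energy reaching the spring: E = 200.12 − 20.91 = 179.21 J
At max compression ½kx² = E ⇒ x = √(2E/k) = √(2 × 179.21/2700) = 0.3643 m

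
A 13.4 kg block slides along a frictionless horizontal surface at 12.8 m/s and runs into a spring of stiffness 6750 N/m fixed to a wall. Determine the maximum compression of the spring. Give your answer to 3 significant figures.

All KE is stored as spring PE at maximum compression: ½mv² = ½kx²
x = v√(m/k) = 12.8 × √(13.4/6750) = 0.5703 m

x = 0.570 m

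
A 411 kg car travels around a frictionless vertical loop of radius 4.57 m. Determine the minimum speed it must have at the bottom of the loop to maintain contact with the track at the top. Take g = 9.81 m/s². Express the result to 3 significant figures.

At the top: mg = mv_top²/r ⇒ v_top² = gr = 44.83 m²/s²
Energy from bottom to top (height 2r): ½mv_bot² = ½mv_top² + mg(2r)
v_bot² = gr + 4gr = 5gr = 224.2
v_bot = √(5gr) = 14.97 m/s

v = 15.0 m/s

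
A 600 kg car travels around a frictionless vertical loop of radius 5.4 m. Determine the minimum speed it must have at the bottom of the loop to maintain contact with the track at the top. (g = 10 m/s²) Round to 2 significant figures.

v = 16 m/s

At the top: mg = mv_top²/r ⇒ v_top² = gr = 54.00 m²/s²
Energy from bottom to top (height 2r): ½mv_bot² = ½mv_top² + mg(2r)
v_bot² = gr + 4gr = 5gr = 270.0
v_bot = √(5gr) = 16.43 m/s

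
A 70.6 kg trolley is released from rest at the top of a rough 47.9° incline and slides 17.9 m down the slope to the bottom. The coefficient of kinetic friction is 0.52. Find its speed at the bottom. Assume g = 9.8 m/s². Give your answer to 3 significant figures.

v = 11.7 m/s

Work–energy: mg(L sinθ) − μ_k(mg cosθ)L = ½mv²
mgh = mgL sinθ = (70.6)(9.8)(17.9)sin47.9° = 9189.1 J
W_f = μ_k mg cosθ · L = (0.52)(70.6)(9.8)cos47.9°·17.9 = 4318 J
½mv² = 9189.1 − 4318 = 4871.6 J
v = √(2 × 4871.6/70.6) = 11.75 m/s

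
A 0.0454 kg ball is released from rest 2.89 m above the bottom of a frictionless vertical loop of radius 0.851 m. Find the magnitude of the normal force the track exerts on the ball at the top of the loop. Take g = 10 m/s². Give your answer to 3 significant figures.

Energy from release to top (height 2r): mgh = ½mv_top² + mg(2r)
v_top² = 2g(h − 2r) = 2(10)(2.89 − 1.702) = 23.760 m²/s²
At the top, both N and weight point toward the centre: N + mg = mv_top²/r
N = m(v_top²/r − g) = 0.0454(23.760/0.851 − 10) = 0.8136 N

N = 0.814 N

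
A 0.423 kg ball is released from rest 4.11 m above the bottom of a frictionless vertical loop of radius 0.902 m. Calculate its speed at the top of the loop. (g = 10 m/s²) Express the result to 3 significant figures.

Energy conservation: mgh = ½mv_top² + mg(2r)
v_top² = 2g(h − 2r) = 2(10)(4.11 − 1.804) = 46.12
v_top = 6.791 m/s

v = 6.79 m/s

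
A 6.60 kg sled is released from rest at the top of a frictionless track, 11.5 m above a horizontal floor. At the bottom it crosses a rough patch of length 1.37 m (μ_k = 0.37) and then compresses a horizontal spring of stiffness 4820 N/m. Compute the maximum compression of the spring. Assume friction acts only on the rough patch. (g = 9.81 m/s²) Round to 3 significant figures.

x = 0.543 m

Initial energy: E₁ = mgh = (6.60)(9.81)(11.5) = 744.58 J
Friction removes W_f = μ_k mg d = (0.37)(6.60)(9.81)(1.37) = 32.82 J
Energy reaching the spring: E = 744.58 − 32.82 = 711.76 J
At max compression ½kx² = E ⇒ x = √(2E/k) = √(2 × 711.76/4820) = 0.5434 m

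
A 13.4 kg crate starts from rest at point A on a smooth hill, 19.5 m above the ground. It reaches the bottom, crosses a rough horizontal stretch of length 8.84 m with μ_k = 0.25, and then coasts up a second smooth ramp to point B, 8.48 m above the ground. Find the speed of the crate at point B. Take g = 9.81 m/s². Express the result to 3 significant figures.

Energy at A: mgh₁ = (13.4)(9.81)(19.5) = 2563.4 J
Friction loss: W_f = μ_k mg d = 290.5 J
At B: ½mv² + mgh₂ = mgh₁ − W_f
½mv² = 2563.4 − 290.5 − 1114.7 = 1158.1 J
v = √(2 × 1158.1/13.4) = 13.15 m/s

v = 13.1 m/s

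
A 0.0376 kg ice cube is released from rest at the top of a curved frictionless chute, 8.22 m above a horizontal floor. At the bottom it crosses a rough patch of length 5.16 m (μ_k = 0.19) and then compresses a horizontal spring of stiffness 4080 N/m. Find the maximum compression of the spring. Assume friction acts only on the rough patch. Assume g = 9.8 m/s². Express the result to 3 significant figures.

Initial energy: E₁ = mgh = (0.0376)(9.8)(8.22) = 3.0289 J
Friction removes W_f = μ_k mg d = (0.19)(0.0376)(9.8)(5.16) = 0.3613 J
Energy reaching the spring: E = 3.0289 − 0.3613 = 2.6676 J
At max compression ½kx² = E ⇒ x = √(2E/k) = √(2 × 2.6676/4080) = 0.03616 m

x = 0.0362 m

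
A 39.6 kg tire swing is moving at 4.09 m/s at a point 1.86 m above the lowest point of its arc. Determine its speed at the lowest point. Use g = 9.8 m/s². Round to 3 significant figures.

By conservation of mechanical energy, ½mv₀² + mgh = ½mv²
The mass cancels from both sides.
v² = v₀² + 2gh = (4.09)² + 2(9.8)(1.86) = 53.184
v = √53.184 = 7.293 m/s

v = 7.29 m/s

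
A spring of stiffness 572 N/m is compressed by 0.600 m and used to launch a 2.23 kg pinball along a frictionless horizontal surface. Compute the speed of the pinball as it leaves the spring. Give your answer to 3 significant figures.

v = 9.61 m/s

Conservation of energy: ½kx² = ½mv²
v = x√(k/m) = 0.600 × √(572/2.23) = 9.609 m/s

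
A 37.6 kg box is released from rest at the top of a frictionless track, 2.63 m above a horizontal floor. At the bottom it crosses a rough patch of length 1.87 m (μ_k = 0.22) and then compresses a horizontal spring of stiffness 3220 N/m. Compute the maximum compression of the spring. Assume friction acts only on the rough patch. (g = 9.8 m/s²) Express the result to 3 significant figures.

Initial energy: E₁ = mgh = (37.6)(9.8)(2.63) = 969.10 J
Friction removes W_f = μ_k mg d = (0.22)(37.6)(9.8)(1.87) = 151.6 J
Energy reaching the spring: E = 969.10 − 151.6 = 817.51 J
At max compression ½kx² = E ⇒ x = √(2E/k) = √(2 × 817.51/3220) = 0.7126 m

x = 0.713 m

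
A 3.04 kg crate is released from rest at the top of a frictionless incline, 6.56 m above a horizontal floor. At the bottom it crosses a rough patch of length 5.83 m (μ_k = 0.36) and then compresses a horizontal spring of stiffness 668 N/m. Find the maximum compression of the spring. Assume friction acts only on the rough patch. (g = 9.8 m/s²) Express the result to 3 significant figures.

Initial energy: E₁ = mgh = (3.04)(9.8)(6.56) = 195.44 J
Friction removes W_f = μ_k mg d = (0.36)(3.04)(9.8)(5.83) = 62.53 J
Energy reaching the spring: E = 195.44 − 62.53 = 132.91 J
At max compression ½kx² = E ⇒ x = √(2E/k) = √(2 × 132.91/668) = 0.6308 m

x = 0.631 m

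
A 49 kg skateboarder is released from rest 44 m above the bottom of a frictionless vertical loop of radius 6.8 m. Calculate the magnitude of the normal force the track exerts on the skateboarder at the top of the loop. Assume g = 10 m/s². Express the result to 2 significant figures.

Energy from release to top (height 2r): mgh = ½mv_top² + mg(2r)
v_top² = 2g(h − 2r) = 2(10)(44 − 13.60) = 608.00 m²/s²
At the top, both N and weight point toward the centre: N + mg = mv_top²/r
N = m(v_top²/r − g) = 49(608.00/6.8 − 10) = 3891 N

N = 3900 N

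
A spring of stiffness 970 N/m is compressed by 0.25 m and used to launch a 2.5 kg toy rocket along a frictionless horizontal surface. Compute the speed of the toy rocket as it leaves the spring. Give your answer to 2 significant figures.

Conservation of energy: ½kx² = ½mv²
v = x√(k/m) = 0.25 × √(970/2.5) = 4.924 m/s

v = 4.9 m/s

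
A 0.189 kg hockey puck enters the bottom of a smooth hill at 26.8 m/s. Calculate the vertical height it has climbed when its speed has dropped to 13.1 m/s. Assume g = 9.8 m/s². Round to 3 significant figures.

Energy balance between the two points: ½mv₁² = ½mv₂² + mgh
h = (v₁² − v₂²)/(2g) = (26.8² − 13.1²)/(2 × 9.8) = 27.89 m

h = 27.9 m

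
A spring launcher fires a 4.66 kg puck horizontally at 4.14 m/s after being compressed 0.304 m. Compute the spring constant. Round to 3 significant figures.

Spring PE at full compression equals KE at release: ½kx² = ½mv²
k = mv²/x² = (4.66)(4.14)²/(0.304)² = 864.3 N/m

k = 864 N/m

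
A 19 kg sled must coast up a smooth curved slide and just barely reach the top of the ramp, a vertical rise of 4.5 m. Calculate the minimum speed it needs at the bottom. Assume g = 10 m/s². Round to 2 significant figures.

v = 9.5 m/s

At the top it is momentarily at rest, so all KE converts to PE: ½mv² = mgh
v = √(2gh) = √(2 × 10 × 4.5) = 9.487 m/s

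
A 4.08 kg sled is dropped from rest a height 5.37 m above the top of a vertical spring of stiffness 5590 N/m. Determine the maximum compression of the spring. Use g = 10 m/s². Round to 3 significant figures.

x = 0.287 m

Take the reference level at the top of the uncompressed spring. At max compression the sled has fallen H + x and is momentarily at rest:
mg(H + x) = ½kx²
½(5590)x² − (4.08)(10)x − (4.08)(10)(5.37) = 0
2795x² − 40.80x − 219.1 = 0
x = [40.80 + √(1665 + 2.4495e+06)]/(2 × 2795) = 0.2874 m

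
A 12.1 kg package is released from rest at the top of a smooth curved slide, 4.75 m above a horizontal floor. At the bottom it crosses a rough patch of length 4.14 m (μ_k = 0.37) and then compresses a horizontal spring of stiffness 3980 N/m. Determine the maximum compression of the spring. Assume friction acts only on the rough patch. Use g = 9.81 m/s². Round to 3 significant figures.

x = 0.438 m

Initial energy: E₁ = mgh = (12.1)(9.81)(4.75) = 563.83 J
Friction removes W_f = μ_k mg d = (0.37)(12.1)(9.81)(4.14) = 181.8 J
Energy reaching the spring: E = 563.83 − 181.8 = 382.00 J
At max compression ½kx² = E ⇒ x = √(2E/k) = √(2 × 382.00/3980) = 0.4381 m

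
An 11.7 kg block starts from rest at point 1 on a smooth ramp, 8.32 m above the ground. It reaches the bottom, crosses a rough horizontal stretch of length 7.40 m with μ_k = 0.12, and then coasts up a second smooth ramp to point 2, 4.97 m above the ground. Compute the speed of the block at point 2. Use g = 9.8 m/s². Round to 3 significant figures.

Energy at 1: mgh₁ = (11.7)(9.8)(8.32) = 953.97 J
Friction loss: W_f = μ_k mg d = 101.8 J
At 2: ½mv² + mgh₂ = mgh₁ − W_f
½mv² = 953.97 − 101.8 − 569.86 = 282.29 J
v = √(2 × 282.29/11.7) = 6.947 m/s

v = 6.95 m/s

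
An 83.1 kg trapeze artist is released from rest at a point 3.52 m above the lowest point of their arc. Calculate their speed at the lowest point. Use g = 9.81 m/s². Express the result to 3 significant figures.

v = 8.31 m/s

Energy conservation between the two points: mgh = ½mv²
v = √(2gh) = √(2 × 9.81 × 3.52) = √69.062 = 8.310 m/s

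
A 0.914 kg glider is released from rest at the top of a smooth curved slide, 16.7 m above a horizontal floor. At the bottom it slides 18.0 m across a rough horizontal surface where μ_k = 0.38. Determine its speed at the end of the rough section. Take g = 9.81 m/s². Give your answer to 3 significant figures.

v = 13.9 m/s

Energy at the top = energy at the end + work done against friction:
mgh = ½mv² + μ_k m g d
W_f = μ_k mg d = (0.38)(0.914)(9.81)(18.0) = 61.33 J
½mv² = mgh − W_f = 149.74 − 61.33 = 88.408 J
v = √(2 × 88.408/0.914) = 13.91 m/s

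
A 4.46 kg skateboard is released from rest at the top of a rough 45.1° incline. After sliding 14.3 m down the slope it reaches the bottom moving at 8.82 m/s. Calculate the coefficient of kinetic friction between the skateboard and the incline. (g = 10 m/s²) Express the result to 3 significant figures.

μ_k = 0.618

Energy balance down the incline: mg L sinθ − ½mv² = μ_k (mg cosθ) L
mgL sinθ = 451.76 J; ½mv² = 173.48 J
W_f = 451.76 − 173.48 = 278.3 J
μ_k = W_f/(mg cosθ · L) = 278.3/(31.48 × 14.3) = 0.6182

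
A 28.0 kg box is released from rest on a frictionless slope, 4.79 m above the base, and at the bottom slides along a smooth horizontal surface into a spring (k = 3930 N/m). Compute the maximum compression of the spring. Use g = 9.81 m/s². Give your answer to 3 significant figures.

Gravitational PE at the top equals spring PE at max compression: mgh = ½kx²
x = √(2mgh/k) = √(2 × 28.0 × 9.81 × 4.79 / 3930) = 0.8183 m

x = 0.818 m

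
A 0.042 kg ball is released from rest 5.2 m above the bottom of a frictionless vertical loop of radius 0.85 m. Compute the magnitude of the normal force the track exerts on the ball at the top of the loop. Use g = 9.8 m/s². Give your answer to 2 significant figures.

N = 3.0 N

Energy from release to top (height 2r): mgh = ½mv_top² + mg(2r)
v_top² = 2g(h − 2r) = 2(9.8)(5.2 − 1.700) = 68.600 m²/s²
At the top, both N and weight point toward the centre: N + mg = mv_top²/r
N = m(v_top²/r − g) = 0.042(68.600/0.85 − 9.8) = 2.978 N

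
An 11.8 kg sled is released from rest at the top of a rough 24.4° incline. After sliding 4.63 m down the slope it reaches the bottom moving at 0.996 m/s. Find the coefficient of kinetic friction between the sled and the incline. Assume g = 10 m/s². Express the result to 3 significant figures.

Energy balance down the incline: mg L sinθ − ½mv² = μ_k (mg cosθ) L
mgL sinθ = 225.70 J; ½mv² = 5.8529 J
W_f = 225.70 − 5.8529 = 219.8 J
μ_k = W_f/(mg cosθ · L) = 219.8/(107.5 × 4.63) = 0.4419

μ_k = 0.442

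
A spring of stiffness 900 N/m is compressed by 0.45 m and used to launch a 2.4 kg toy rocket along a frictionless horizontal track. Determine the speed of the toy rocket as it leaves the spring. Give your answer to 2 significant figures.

v = 8.7 m/s

The toy rocket leaves the spring when the spring is at natural length, so ½kx² = ½mv²
v = x√(k/m) = 0.45 × √(900/2.4) = 8.714 m/s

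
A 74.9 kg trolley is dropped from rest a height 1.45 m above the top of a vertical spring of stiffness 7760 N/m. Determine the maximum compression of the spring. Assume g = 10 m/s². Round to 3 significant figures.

x = 0.634 m

Take the reference level at the top of the uncompressed spring. At max compression the trolley has fallen H + x and is momentarily at rest:
mg(H + x) = ½kx²
½(7760)x² − (74.9)(10)x − (74.9)(10)(1.45) = 0
3880x² − 749.0x − 1086 = 0
x = [749.0 + √(561001 + 1.6855e+07)]/(2 × 3880) = 0.6343 m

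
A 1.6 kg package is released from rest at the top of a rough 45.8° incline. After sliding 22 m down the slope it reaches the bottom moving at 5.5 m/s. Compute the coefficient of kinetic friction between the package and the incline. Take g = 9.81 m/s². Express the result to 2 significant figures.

μ_k = 0.93

The energy dissipated by friction is the PE lost minus the KE gained:
mgL sinθ = 247.56 J; ½mv² = 24.200 J
W_f = 247.56 − 24.200 = 223.4 J
μ_k = W_f/(mg cosθ · L) = 223.4/(10.94 × 22) = 0.9278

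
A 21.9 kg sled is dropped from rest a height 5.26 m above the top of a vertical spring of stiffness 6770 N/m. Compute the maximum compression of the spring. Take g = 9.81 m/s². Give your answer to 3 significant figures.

x = 0.610 m

Take the reference level at the top of the uncompressed spring. At max compression the sled has fallen H + x and is momentarily at rest:
mg(H + x) = ½kx²
½(6770)x² − (21.9)(9.81)x − (21.9)(9.81)(5.26) = 0
3385x² − 214.8x − 1130 = 0
x = [214.8 + √(46156 + 1.5301e+07)]/(2 × 3385) = 0.6104 m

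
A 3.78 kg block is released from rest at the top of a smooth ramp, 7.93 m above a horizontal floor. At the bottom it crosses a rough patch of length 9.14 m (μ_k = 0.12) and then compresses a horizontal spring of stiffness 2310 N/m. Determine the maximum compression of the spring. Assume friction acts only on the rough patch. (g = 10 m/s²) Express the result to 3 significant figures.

x = 0.473 m

Initial energy: E₁ = mgh = (3.78)(10)(7.93) = 299.75 J
Friction removes W_f = μ_k mg d = (0.12)(3.78)(10)(9.14) = 41.46 J
Energy reaching the spring: E = 299.75 − 41.46 = 258.29 J
At max compression ½kx² = E ⇒ x = √(2E/k) = √(2 × 258.29/2310) = 0.4729 m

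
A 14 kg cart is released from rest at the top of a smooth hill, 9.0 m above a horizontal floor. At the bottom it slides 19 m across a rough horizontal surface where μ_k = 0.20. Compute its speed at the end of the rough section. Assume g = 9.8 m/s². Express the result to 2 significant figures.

v = 10 m/s

Applying the work–energy principle:
mgh = ½mv² + μ_k m g d
W_f = μ_k mg d = (0.20)(14)(9.8)(19) = 521.4 J
½mv² = mgh − W_f = 1234.8 − 521.4 = 713.44 J
v = √(2 × 713.44/14) = 10.10 m/s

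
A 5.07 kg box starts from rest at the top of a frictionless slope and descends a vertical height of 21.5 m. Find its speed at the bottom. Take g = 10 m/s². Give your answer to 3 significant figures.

v = 20.7 m/s

By conservation of mechanical energy, mgh = ½mv²
The mass cancels from both sides.
v = √(2gh) = √(2 × 10 × 21.5) = √430.00 = 20.74 m/s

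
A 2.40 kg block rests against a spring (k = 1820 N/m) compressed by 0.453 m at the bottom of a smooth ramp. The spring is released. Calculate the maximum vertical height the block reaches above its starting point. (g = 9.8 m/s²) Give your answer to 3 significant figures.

At maximum height the block is at rest, so ½kx² = mgh
h = kx²/(2mg) = (1820)(0.453)²/(2 × 2.40 × 9.8) = 7.940 m

h = 7.94 m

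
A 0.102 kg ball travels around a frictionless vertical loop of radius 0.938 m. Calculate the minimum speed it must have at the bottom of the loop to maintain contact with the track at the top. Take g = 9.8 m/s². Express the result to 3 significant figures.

At the top: mg = mv_top²/r ⇒ v_top² = gr = 9.192 m²/s²
Energy from bottom to top (height 2r): ½mv_bot² = ½mv_top² + mg(2r)
v_bot² = gr + 4gr = 5gr = 45.96
v_bot = √(5gr) = 6.780 m/s

v = 6.78 m/s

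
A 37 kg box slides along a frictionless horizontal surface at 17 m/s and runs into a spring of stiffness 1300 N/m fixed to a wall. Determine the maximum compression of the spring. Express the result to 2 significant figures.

At max compression the box is momentarily at rest: ½mv² = ½kx²
x = v√(m/k) = 17 × √(37/1300) = 2.868 m

x = 2.9 m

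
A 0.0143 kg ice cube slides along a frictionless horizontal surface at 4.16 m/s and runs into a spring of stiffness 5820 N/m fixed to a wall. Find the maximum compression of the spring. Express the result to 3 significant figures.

x = 0.00652 m

At max compression the cube is momentarily at rest: ½mv² = ½kx²
x = v√(m/k) = 4.16 × √(0.0143/5820) = 0.006521 m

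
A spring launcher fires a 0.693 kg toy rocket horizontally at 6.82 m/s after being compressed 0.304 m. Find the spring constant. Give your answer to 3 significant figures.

k = 349 N/m

½kx² = ½mv²
k = mv²/x² = (0.693)(6.82)²/(0.304)² = 348.8 N/m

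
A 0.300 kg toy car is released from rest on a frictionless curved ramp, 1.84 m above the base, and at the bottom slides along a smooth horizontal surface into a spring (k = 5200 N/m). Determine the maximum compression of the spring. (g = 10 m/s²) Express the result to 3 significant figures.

x = 0.0461 m

At max compression the car is momentarily at rest: mgh = ½kx²
x = √(2mgh/k) = √(2 × 0.300 × 10 × 1.84 / 5200) = 0.04608 m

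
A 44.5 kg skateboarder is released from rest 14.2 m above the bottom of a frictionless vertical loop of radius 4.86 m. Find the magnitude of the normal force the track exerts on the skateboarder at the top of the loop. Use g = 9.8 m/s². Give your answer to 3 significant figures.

Energy from release to top (height 2r): mgh = ½mv_top² + mg(2r)
v_top² = 2g(h − 2r) = 2(9.8)(14.2 − 9.720) = 87.808 m²/s²
At the top, both N and weight point toward the centre: N + mg = mv_top²/r
N = m(v_top²/r − g) = 44.5(87.808/4.86 − 9.8) = 367.9 N

N = 368 N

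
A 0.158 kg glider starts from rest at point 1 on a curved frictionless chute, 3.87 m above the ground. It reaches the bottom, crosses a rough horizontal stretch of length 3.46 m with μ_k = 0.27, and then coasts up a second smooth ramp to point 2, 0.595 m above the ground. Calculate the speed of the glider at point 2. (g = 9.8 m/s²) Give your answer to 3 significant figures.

v = 6.77 m/s

Energy at 1: mgh₁ = (0.158)(9.8)(3.87) = 5.9923 J
Friction loss: W_f = μ_k mg d = 1.447 J
At 2: ½mv² + mgh₂ = mgh₁ − W_f
½mv² = 5.9923 − 1.447 − 0.92130 = 3.6245 J
v = √(2 × 3.6245/0.158) = 6.773 m/s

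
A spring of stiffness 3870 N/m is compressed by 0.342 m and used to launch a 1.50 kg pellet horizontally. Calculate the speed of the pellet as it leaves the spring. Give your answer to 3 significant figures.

v = 17.4 m/s

Spring PE converts entirely to kinetic energy: ½kx² = ½mv²
v = x√(k/m) = 0.342 × √(3870/1.50) = 17.37 m/s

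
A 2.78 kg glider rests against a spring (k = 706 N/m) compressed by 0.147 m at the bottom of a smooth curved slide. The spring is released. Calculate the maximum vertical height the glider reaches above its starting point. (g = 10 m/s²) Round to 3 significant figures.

h = 0.274 m

All spring PE becomes gravitational PE at the highest point: ½kx² = mgh
h = kx²/(2mg) = (706)(0.147)²/(2 × 2.78 × 10) = 0.2744 m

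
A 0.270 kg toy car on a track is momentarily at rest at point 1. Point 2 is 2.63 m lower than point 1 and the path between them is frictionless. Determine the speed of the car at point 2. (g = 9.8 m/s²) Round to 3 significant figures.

v = 7.18 m/s

By conservation of mechanical energy, mgh = ½mv²
v = √(2gh) = √(2 × 9.8 × 2.63) = √51.548 = 7.180 m/s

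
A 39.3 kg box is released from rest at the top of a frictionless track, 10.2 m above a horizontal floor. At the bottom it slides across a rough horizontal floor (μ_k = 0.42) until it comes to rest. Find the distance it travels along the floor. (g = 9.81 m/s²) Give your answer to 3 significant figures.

d = 24.3 m

Energy at the top = energy at the end + work done against friction:
At rest all PE has been dissipated by friction: mgh = μ_k m g d
d = h/μ_k = 10.2/0.42 = 24.29 m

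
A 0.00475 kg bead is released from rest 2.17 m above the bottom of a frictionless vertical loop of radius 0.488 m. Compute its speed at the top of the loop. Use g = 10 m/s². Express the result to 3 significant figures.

v = 4.89 m/s

Energy conservation: mgh = ½mv_top² + mg(2r)
v_top² = 2g(h − 2r) = 2(10)(2.17 − 0.9760) = 23.88
v_top = 4.887 m/s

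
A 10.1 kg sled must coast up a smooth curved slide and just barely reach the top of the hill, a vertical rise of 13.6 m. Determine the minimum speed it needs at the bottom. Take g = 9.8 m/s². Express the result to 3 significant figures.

v = 16.3 m/s

At the top it is momentarily at rest, so all KE converts to PE: ½mv² = mgh
v = √(2gh) = √(2 × 9.8 × 13.6) = 16.33 m/s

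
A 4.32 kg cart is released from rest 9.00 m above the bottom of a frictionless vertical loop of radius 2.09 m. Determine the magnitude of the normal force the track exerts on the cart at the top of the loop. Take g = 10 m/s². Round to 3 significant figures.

Energy from release to top (height 2r): mgh = ½mv_top² + mg(2r)
v_top² = 2g(h − 2r) = 2(10)(9.00 − 4.180) = 96.400 m²/s²
At the top, both N and weight point toward the centre: N + mg = mv_top²/r
N = m(v_top²/r − g) = 4.32(96.400/2.09 − 10) = 156.1 N

N = 156 N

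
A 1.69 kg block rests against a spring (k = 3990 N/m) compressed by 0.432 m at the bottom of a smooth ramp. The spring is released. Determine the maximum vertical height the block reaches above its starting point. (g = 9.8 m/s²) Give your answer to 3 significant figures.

h = 22.5 m

Energy conservation from release to the highest point: ½kx² = mgh
h = kx²/(2mg) = (3990)(0.432)²/(2 × 1.69 × 9.8) = 22.48 m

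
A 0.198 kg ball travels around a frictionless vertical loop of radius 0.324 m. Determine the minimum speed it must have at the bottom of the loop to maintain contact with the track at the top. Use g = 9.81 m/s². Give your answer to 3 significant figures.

v = 3.99 m/s

At the top: mg = mv_top²/r ⇒ v_top² = gr = 3.178 m²/s²
Energy from bottom to top (height 2r): ½mv_bot² = ½mv_top² + mg(2r)
v_bot² = gr + 4gr = 5gr = 15.89
v_bot = √(5gr) = 3.987 m/s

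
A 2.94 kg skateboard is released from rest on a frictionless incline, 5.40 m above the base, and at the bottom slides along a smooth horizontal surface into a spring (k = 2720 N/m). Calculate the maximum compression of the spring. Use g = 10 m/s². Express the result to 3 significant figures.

x = 0.342 m

At max compression the skateboard is momentarily at rest: mgh = ½kx²
x = √(2mgh/k) = √(2 × 2.94 × 10 × 5.40 / 2720) = 0.3417 m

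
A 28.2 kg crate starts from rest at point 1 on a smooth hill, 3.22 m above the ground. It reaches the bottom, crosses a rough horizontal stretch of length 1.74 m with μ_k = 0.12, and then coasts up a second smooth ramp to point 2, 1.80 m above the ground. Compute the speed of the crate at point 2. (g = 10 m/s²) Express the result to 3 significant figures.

Energy at 1: mgh₁ = (28.2)(10)(3.22) = 908.04 J
Friction loss: W_f = μ_k mg d = 58.88 J
At 2: ½mv² + mgh₂ = mgh₁ − W_f
½mv² = 908.04 − 58.88 − 507.60 = 341.56 J
v = √(2 × 341.56/28.2) = 4.922 m/s

v = 4.92 m/s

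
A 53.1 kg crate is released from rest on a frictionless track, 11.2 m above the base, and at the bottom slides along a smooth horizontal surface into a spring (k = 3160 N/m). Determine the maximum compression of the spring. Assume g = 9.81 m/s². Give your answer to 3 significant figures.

x = 1.92 m

At max compression the crate is momentarily at rest: mgh = ½kx²
x = √(2mgh/k) = √(2 × 53.1 × 9.81 × 11.2 / 3160) = 1.922 m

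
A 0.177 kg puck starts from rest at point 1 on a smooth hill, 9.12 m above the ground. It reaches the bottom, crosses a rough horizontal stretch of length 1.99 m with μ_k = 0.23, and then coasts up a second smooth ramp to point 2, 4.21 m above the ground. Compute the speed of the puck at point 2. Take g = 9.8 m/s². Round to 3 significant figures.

v = 9.34 m/s

Energy at 1: mgh₁ = (0.177)(9.8)(9.12) = 15.820 J
Friction loss: W_f = μ_k mg d = 0.7939 J
At 2: ½mv² + mgh₂ = mgh₁ − W_f
½mv² = 15.820 − 0.7939 − 7.3027 = 7.7230 J
v = √(2 × 7.7230/0.177) = 9.342 m/s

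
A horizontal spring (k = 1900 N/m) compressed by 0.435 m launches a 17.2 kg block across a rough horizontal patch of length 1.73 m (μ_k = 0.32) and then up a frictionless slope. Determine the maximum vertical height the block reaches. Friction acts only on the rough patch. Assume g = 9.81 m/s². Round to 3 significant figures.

Spring energy: E₀ = ½kx² = ½(1900)(0.435)² = 179.76 J
Friction: W_f = μ_k mg d = (0.32)(17.2)(9.81)(1.73) = 93.41 J
Energy at base of ramp: E = 179.76 − 93.41 = 86.354 J
At max height all remaining energy is PE: mgh = E ⇒ h = E/(mg) = 86.354/(17.2 × 9.81) = 0.5118 m

h = 0.512 m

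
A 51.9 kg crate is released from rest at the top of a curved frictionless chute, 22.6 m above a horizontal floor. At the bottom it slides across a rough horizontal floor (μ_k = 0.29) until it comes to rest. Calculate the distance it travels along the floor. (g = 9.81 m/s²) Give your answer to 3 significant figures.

d = 77.9 m

Energy at the top = energy at the end + work done against friction:
At rest all PE has been dissipated by friction: mgh = μ_k m g d
d = h/μ_k = 22.6/0.29 = 77.93 m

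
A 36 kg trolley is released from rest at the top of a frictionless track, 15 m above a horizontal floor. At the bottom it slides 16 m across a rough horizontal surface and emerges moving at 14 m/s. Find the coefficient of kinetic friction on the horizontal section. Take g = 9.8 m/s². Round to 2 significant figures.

Applying the work–energy principle:
mgh = ½mv² + μ_k m g d
mgh = 5292.0 J; ½mv² = 3528.0 J
W_f = 5292.0 − 3528.0 = 1764 J
μ_k = W_f/(mg·d) = 1764/(352.8 × 16) = 0.3125

μ_k = 0.31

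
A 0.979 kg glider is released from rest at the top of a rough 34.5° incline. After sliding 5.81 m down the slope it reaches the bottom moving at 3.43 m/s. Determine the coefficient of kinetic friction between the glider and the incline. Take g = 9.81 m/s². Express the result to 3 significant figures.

μ_k = 0.562

Energy balance down the incline: mg L sinθ − ½mv² = μ_k (mg cosθ) L
mgL sinθ = 31.605 J; ½mv² = 5.7589 J
W_f = 31.605 − 5.7589 = 25.85 J
μ_k = W_f/(mg cosθ · L) = 25.85/(7.915 × 5.81) = 0.5620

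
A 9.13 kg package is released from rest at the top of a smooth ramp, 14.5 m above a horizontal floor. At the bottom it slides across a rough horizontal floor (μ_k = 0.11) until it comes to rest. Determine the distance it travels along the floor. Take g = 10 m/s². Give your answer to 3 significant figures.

Energy bookkeeping (friction removes W_f = μ_k N d):
At rest all PE has been dissipated by friction: mgh = μ_k m g d
d = h/μ_k = 14.5/0.11 = 131.8 m

d = 132 m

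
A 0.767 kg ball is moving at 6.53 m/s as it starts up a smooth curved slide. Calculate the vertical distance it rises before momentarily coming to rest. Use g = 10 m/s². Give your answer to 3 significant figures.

h = 2.13 m

By energy conservation, ½mv² = mgh
h = v²/(2g) = 6.53²/(2 × 10) = 2.132 m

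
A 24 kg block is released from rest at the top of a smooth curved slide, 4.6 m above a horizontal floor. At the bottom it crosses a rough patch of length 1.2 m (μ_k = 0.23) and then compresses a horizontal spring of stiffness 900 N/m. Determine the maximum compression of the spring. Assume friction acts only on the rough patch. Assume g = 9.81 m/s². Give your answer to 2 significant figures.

Initial energy: E₁ = mgh = (24)(9.81)(4.6) = 1083.0 J
Friction removes W_f = μ_k mg d = (0.23)(24)(9.81)(1.2) = 64.98 J
Energy reaching the spring: E = 1083.0 − 64.98 = 1018.0 J
At max compression ½kx² = E ⇒ x = √(2E/k) = √(2 × 1018.0/900) = 1.504 m

x = 1.5 m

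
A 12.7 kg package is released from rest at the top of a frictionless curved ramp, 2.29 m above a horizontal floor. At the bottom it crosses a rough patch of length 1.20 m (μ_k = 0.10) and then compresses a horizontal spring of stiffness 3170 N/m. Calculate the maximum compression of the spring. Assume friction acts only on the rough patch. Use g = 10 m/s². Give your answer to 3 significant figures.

x = 0.417 m

Initial energy: E₁ = mgh = (12.7)(10)(2.29) = 290.83 J
Friction removes W_f = μ_k mg d = (0.10)(12.7)(10)(1.20) = 15.24 J
Energy reaching the spring: E = 290.83 − 15.24 = 275.59 J
At max compression ½kx² = E ⇒ x = √(2E/k) = √(2 × 275.59/3170) = 0.4170 m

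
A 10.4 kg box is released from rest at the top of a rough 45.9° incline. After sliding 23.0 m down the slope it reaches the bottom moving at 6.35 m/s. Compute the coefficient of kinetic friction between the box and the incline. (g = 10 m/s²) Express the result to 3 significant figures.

μ_k = 0.906

The energy dissipated by friction is the PE lost minus the KE gained:
mgL sinθ = 1717.8 J; ½mv² = 209.68 J
W_f = 1717.8 − 209.68 = 1508 J
μ_k = W_f/(mg cosθ · L) = 1508/(72.37 × 23.0) = 0.9060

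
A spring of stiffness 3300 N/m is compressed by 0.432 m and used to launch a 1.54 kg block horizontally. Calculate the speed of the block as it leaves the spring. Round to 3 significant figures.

Spring PE converts entirely to kinetic energy: ½kx² = ½mv²
v = x√(k/m) = 0.432 × √(3300/1.54) = 20.00 m/s

v = 20.0 m/s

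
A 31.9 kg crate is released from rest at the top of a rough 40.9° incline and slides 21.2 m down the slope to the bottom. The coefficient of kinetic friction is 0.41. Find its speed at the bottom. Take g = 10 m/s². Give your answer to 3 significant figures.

v = 12.1 m/s

Energy: mgh = ½mv² + W_f, with h = L sinθ and W_f = μ_k (mg cosθ) L
mgh = mgL sinθ = (31.9)(10)(21.2)sin40.9° = 4427.9 J
W_f = μ_k mg cosθ · L = (0.41)(31.9)(10)cos40.9°·21.2 = 2096 J
½mv² = 4427.9 − 2096 = 2332.1 J
v = √(2 × 2332.1/31.9) = 12.09 m/s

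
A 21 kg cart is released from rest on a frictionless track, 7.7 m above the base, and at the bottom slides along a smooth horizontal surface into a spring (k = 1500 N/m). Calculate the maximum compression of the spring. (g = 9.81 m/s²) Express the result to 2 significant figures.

Gravitational PE at the top equals spring PE at max compression: mgh = ½kx²
x = √(2mgh/k) = √(2 × 21 × 9.81 × 7.7 / 1500) = 1.454 m

x = 1.5 m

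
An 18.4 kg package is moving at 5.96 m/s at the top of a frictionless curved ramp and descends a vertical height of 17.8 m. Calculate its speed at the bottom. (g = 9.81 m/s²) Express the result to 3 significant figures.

v = 19.6 m/s

By conservation of mechanical energy, ½mv₀² + mgh = ½mv²
v² = v₀² + 2gh = (5.96)² + 2(9.81)(17.8) = 384.76
v = √384.76 = 19.62 m/s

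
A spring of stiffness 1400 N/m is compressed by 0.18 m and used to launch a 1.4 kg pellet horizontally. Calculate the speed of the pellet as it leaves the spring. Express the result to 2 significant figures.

Spring PE converts entirely to kinetic energy: ½kx² = ½mv²
v = x√(k/m) = 0.18 × √(1400/1.4) = 5.692 m/s

v = 5.7 m/s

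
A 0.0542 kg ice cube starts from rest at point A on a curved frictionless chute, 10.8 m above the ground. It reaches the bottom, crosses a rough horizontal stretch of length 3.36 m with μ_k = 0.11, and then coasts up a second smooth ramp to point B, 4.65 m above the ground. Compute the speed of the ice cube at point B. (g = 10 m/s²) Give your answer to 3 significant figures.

Energy at A: mgh₁ = (0.0542)(10)(10.8) = 5.8536 J
Friction loss: W_f = μ_k mg d = 0.2003 J
At B: ½mv² + mgh₂ = mgh₁ − W_f
½mv² = 5.8536 − 0.2003 − 2.5203 = 3.1330 J
v = √(2 × 3.1330/0.0542) = 10.75 m/s

v = 10.8 m/s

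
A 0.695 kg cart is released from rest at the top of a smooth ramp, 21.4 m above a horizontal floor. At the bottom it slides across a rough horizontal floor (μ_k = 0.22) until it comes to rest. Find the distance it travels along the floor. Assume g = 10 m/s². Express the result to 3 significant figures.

d = 97.3 m

Energy at the top = energy at the end + work done against friction:
At rest all PE has been dissipated by friction: mgh = μ_k m g d
d = h/μ_k = 21.4/0.22 = 97.27 m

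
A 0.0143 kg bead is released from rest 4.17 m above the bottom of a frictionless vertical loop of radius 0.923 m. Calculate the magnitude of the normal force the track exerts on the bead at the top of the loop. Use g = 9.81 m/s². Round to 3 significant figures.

N = 0.566 N

Energy from release to top (height 2r): mgh = ½mv_top² + mg(2r)
v_top² = 2g(h − 2r) = 2(9.81)(4.17 − 1.846) = 45.597 m²/s²
At the top, both N and weight point toward the centre: N + mg = mv_top²/r
N = m(v_top²/r − g) = 0.0143(45.597/0.923 − 9.81) = 0.5661 N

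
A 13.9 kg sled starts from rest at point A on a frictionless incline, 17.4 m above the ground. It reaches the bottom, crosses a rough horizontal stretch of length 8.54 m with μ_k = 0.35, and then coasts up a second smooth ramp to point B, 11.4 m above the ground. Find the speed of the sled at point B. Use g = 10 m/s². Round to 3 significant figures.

v = 7.76 m/s

Energy at A: mgh₁ = (13.9)(10)(17.4) = 2418.6 J
Friction loss: W_f = μ_k mg d = 415.5 J
At B: ½mv² + mgh₂ = mgh₁ − W_f
½mv² = 2418.6 − 415.5 − 1584.6 = 418.53 J
v = √(2 × 418.53/13.9) = 7.760 m/s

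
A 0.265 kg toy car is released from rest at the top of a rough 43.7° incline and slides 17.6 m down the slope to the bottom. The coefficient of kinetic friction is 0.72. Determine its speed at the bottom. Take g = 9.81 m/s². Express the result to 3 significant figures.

v = 7.67 m/s

Energy: mgh = ½mv² + W_f, with h = L sinθ and W_f = μ_k (mg cosθ) L
mgh = mgL sinθ = (0.265)(9.81)(17.6)sin43.7° = 31.611 J
W_f = μ_k mg cosθ · L = (0.72)(0.265)(9.81)cos43.7°·17.6 = 23.82 J
½mv² = 31.611 − 23.82 = 7.7940 J
v = √(2 × 7.7940/0.265) = 7.670 m/s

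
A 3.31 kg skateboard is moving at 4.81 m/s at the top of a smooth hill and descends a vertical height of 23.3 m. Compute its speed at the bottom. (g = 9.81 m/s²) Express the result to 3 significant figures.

Energy conservation between the two points: ½mv₀² + mgh = ½mv²
v² = v₀² + 2gh = (4.81)² + 2(9.81)(23.3) = 480.28
v = √480.28 = 21.92 m/s

v = 21.9 m/s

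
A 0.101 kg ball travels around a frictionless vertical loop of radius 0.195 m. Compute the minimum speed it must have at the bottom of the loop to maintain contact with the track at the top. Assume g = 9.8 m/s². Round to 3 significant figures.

At the top: mg = mv_top²/r ⇒ v_top² = gr = 1.911 m²/s²
Energy from bottom to top (height 2r): ½mv_bot² = ½mv_top² + mg(2r)
v_bot² = gr + 4gr = 5gr = 9.555
v_bot = √(5gr) = 3.091 m/s

v = 3.09 m/s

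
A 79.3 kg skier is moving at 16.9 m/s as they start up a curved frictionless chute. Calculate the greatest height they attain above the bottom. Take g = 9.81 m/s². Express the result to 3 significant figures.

h = 14.6 m

By energy conservation, ½mv² = mgh
h = v²/(2g) = 16.9²/(2 × 9.81) = 14.56 m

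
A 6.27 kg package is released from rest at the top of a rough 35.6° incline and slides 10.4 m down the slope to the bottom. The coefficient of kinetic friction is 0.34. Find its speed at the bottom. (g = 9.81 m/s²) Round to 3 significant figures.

Work–energy: mg(L sinθ) − μ_k(mg cosθ)L = ½mv²
mgh = mgL sinθ = (6.27)(9.81)(10.4)sin35.6° = 372.38 J
W_f = μ_k mg cosθ · L = (0.34)(6.27)(9.81)cos35.6°·10.4 = 176.8 J
½mv² = 372.38 − 176.8 = 195.53 J
v = √(2 × 195.53/6.27) = 7.898 m/s

v = 7.90 m/s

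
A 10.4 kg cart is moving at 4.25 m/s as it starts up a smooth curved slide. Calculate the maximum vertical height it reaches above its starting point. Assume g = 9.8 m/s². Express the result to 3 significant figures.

By energy conservation, ½mv² = mgh
h = v²/(2g) = 4.25²/(2 × 9.8) = 0.9216 m

h = 0.922 m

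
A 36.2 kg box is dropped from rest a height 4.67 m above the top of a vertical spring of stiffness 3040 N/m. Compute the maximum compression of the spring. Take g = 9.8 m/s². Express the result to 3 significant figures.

Measuring PE from the top of the relaxed spring, at max compression the box has dropped H + x with zero KE, so:
mg(H + x) = ½kx²
½(3040)x² − (36.2)(9.8)x − (36.2)(9.8)(4.67) = 0
1520x² − 354.8x − 1657 = 0
x = [354.8 + √(125855 + 1.0073e+07)]/(2 × 1520) = 1.167 m

x = 1.17 m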